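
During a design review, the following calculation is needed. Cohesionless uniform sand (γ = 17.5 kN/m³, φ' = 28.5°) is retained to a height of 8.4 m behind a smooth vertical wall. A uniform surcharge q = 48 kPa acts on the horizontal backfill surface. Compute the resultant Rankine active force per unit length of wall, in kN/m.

K_a = tan²(45° − φ/2) = 0.3540.
Soil triangle: ½ K_a γ H² = 0.5×0.3540×17.5×8.4² = 218.5 kN/m.
Surcharge rectangle: K_a q H = 0.3540×48×8.4 = 142.7 kN/m.
Total = 218.5 + 142.7 = 361.2 kN/m.

361 kN/m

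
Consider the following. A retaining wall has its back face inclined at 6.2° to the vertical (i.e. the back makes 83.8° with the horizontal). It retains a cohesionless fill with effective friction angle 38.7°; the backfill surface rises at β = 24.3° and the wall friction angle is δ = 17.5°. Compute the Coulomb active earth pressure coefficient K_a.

K_a = sin²(α+φ) / [sin²α · sin(α−δ) · (1 + √{sin(φ+δ)sin(φ−β) / (sin(α−δ)sin(α+β))})²].
With α = 83.8°, φ = 38.7°, δ = 17.5°, β = 24.3°: K_a = 0.3553.

0.355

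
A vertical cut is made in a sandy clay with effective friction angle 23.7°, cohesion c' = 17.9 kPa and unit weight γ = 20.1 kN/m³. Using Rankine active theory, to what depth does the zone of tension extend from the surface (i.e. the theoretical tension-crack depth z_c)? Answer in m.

K_a = tan²(45° − 23.7°/2) = 0.4266; √K_a = 0.6531.
The active pressure is zero where K_a γ z = 2c√K_a, so z_c = 2c/(γ√K_a) = 2×17.9/(20.1×0.6531) = 2.727 m.

2.73 m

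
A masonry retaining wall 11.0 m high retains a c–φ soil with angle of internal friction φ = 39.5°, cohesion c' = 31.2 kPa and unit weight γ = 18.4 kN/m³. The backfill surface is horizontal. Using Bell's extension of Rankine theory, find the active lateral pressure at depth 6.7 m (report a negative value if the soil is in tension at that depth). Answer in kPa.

-2.01 kPa

K_a = (1 − sin φ)/(1 + sin φ) = 0.2224.
σ_a = K_a γ z − 2c√K_a = 0.2224×18.4×6.7 − 2×31.2×0.4716 = -2.008 kPa.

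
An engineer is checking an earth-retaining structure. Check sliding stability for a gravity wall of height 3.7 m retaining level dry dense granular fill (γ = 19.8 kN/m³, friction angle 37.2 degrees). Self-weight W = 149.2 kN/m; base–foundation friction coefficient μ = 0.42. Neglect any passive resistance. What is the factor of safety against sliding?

1.88

K_a = tan²(45° − 37.2°/2) = 0.2464.
P_a = ½K_aγH² = 0.5×0.2464×19.8×3.7² = 33.40 kN/m, acting at H/3 = 1.233 m above the base.
FS_sliding = μW / P_a = 0.42×149.2 / 33.40 = 1.876.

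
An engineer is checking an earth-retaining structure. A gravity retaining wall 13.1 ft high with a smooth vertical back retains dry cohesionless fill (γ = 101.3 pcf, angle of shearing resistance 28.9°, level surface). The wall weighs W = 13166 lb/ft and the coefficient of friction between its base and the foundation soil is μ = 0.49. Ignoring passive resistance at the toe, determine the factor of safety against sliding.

2.13

K_a = tan²(45° − 28.9°/2) = 0.3484.
P_a = ½K_aγH² = 0.5×0.3484×101.3×13.1² = 3028 lb/ft, acting at H/3 = 4.367 ft above the base.
FS_sliding = μW / P_a = 0.49×13166 / 3028 = 2.131.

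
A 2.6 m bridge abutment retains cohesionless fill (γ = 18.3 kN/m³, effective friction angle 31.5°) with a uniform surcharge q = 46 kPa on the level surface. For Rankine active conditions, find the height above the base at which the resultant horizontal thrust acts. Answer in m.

1.15 m

K_a = 0.3136.
Triangular part P₁ = ½K_aγH² = 19.40 at H/3 = 0.8667 m; rectangular part P₂ = K_a q H = 37.51 at H/2 = 1.300 m.
ȳ = (P₁·0.8667 + P₂·1.300)/(P₁+P₂) = 1.152 m.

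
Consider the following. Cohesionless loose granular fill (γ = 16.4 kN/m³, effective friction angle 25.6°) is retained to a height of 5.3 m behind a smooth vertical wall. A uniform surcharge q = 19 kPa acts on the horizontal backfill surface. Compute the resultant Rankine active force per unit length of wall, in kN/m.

131 kN/m

K_a = tan²(45° − φ/2) = 0.3966.
Soil triangle: ½ K_a γ H² = 0.5×0.3966×16.4×5.3² = 91.34 kN/m.
Surcharge rectangle: K_a q H = 0.3966×19×5.3 = 39.93 kN/m.
Total = 91.34 + 39.93 = 131.3 kN/m.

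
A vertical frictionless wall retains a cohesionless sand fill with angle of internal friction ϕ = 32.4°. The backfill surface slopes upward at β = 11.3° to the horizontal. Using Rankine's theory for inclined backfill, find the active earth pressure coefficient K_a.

0.319

K_a = cos β · (cos β − √(cos²β − cos²φ)) / (cos β + √(cos²β − cos²φ)).
cos β = 0.9806, cos φ = 0.8443, √(cos²β − cos²φ) = 0.4987.
K_a = 0.9806 × (0.9806 − 0.4987)/(0.9806 + 0.4987) = 0.3194.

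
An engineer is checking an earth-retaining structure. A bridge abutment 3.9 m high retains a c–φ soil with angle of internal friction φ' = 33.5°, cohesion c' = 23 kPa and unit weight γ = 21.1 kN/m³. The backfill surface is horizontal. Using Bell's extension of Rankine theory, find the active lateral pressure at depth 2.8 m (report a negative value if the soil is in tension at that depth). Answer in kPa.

K_a = (1 − sin φ)/(1 + sin φ) = 0.2887.
σ_a = K_a γ z − 2c√K_a = 0.2887×21.1×2.8 − 2×23×0.5373 = -7.660 kPa.

-7.66 kPa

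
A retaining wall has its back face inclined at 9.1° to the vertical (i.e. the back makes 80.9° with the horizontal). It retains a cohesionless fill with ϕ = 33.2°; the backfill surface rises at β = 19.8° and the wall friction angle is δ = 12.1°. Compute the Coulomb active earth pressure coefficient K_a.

K_a = sin²(α+φ) / [sin²α · sin(α−δ) · (1 + √{sin(φ+δ)sin(φ−β) / (sin(α−δ)sin(α+β))})²].
With α = 80.9°, φ = 33.2°, δ = 12.1°, β = 19.8°: K_a = 0.4520.

0.452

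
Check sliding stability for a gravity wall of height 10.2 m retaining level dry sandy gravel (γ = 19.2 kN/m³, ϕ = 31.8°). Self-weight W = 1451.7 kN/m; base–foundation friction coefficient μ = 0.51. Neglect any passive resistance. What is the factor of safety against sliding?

2.39

K_a = tan²(45° − 31.8°/2) = 0.3098.
P_a = ½K_aγH² = 0.5×0.3098×19.2×10.2² = 309.4 kN/m, acting at H/3 = 3.400 m above the base.
FS_sliding = μW / P_a = 0.51×1451.7 / 309.4 = 2.393.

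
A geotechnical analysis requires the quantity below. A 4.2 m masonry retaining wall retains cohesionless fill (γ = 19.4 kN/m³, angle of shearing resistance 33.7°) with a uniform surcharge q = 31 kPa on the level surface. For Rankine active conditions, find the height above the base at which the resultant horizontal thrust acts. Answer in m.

1.70 m

K_a = 0.2863.
Triangular part P₁ = ½K_aγH² = 48.99 at H/3 = 1.400 m; rectangular part P₂ = K_a q H = 37.28 at H/2 = 2.100 m.
ȳ = (P₁·1.400 + P₂·2.100)/(P₁+P₂) = 1.702 m.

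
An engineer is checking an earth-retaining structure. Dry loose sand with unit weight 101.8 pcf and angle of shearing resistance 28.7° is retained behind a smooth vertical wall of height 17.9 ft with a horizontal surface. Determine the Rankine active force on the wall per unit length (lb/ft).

K_a = tan²(45° − φ/2) = 0.3511.
P_a = ½ K_a γ H² = 0.5 × 0.3511 × 101.8 × 17.9² = 5727 lb/ft.

5730 lb/ft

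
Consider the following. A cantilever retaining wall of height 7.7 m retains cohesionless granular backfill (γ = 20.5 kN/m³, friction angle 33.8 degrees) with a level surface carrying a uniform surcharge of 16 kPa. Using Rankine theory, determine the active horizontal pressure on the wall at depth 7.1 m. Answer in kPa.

K_a = (1 − sin φ)/(1 + sin φ) = 0.2851.
σ_v = γz + q = 20.5 × 7.1 + 16 = 161.5 kPa.
σ_h = K_a σ_v = 0.2851 × 161.5 = 46.06 kPa.

46.1 kPa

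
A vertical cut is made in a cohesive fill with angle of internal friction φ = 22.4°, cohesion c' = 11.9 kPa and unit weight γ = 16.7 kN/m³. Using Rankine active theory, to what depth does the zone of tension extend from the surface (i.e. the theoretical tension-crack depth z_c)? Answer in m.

2.13 m

K_a = tan²(45° − 22.4°/2) = 0.4482; √K_a = 0.6694.
The active pressure is zero where K_a γ z = 2c√K_a, so z_c = 2c/(γ√K_a) = 2×11.9/(16.7×0.6694) = 2.129 m.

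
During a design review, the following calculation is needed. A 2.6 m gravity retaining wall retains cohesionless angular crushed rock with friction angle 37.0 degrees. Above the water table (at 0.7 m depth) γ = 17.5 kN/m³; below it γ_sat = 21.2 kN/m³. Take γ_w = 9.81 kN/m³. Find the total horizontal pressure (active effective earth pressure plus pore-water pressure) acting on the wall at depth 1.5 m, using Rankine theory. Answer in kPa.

K_a = (1 − sin φ)/(1 + sin φ) = 0.2486.
γ' = 21.2 − 9.81 = 11.39 kN/m³.
Effective vertical stress at 1.5 m: σ'_v = 17.5×0.7 + 11.39×0.800 = 21.36 kPa.
σ'_h = K_a σ'_v = 0.2486 × 21.36 = 5.310 kPa; u = γ_w × 0.800 = 7.848 kPa.
Total σ_h = 5.310 + 7.848 = 13.16 kPa.

13.2 kPa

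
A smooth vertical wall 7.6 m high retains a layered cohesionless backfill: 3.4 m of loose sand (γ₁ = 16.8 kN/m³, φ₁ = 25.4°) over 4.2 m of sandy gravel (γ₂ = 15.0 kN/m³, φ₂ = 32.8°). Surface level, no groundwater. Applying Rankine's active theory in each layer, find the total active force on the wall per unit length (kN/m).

149 kN/m

K_a1 = tan²(45°−25.4°/2) = 0.3996; K_a2 = tan²(45°−32.8°/2) = 0.2973.
Layer 1: σ at base = K_a1 γ₁ h₁ = 22.83 kPa; P₁ = ½×22.83×3.4 = 38.81.
Layer 2: σ_v at top = γ₁h₁ = 57.12; σ_h top = K_a2×57.12 = 16.98; σ_h base = K_a2×(57.12+15.0×4.2) = 35.71.
P₂ = ½(16.98+35.71)×4.2 = 110.6. Total P_a = 38.81+110.6 = 149.4 kN/m.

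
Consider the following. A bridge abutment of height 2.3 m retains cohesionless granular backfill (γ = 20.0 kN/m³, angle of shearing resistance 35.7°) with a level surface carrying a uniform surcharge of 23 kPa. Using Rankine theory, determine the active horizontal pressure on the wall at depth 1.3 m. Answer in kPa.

K_a = (1 − sin φ)/(1 + sin φ) = 0.2630.
σ_v = γz + q = 20.0 × 1.3 + 23 = 49.00 kPa.
σ_h = K_a σ_v = 0.2630 × 49.00 = 12.89 kPa.

12.9 kPa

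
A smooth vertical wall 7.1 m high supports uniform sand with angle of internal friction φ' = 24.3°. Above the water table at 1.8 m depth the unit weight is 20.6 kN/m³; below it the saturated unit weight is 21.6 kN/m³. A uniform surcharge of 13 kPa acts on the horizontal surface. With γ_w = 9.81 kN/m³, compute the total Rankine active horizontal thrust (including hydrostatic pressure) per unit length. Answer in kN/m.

K_a = tan²(45° − φ/2) = 0.4169.
γ' = 21.6 − 9.81 = 11.79 kN/m³. h₂ = H − d_w = 5.3 m.
σ'_h: at surface K_a·q = 5.420; at WT K_a(q+γd_w) = 20.88; at base K_a(q+γd_w+γ'h₂) = 46.93 kPa.
P₁ = ½(5.420+20.88)×1.8 = 23.67; P₂ = ½(20.88+46.93)×5.3 = 179.7; P_w = ½γ_w h₂² = 137.8.
Total = 23.67+179.7+137.8 = 341.1 kN/m.

341 kN/m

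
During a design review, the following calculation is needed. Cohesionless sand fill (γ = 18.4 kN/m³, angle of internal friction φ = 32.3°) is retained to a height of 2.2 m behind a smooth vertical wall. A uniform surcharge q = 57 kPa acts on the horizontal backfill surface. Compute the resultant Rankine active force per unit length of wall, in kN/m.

K_a = tan²(45° − φ/2) = 0.3035.
Soil triangle: ½ K_a γ H² = 0.5×0.3035×18.4×2.2² = 13.51 kN/m.
Surcharge rectangle: K_a q H = 0.3035×57×2.2 = 38.06 kN/m.
Total = 13.51 + 38.06 = 51.57 kN/m.

51.6 kN/m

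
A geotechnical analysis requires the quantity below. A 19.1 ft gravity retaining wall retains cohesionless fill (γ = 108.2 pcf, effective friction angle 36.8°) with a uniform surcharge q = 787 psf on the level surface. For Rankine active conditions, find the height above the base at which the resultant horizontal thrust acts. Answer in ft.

K_a = 0.2508.
Triangular part P₁ = ½K_aγH² = 4949 at H/3 = 6.367 ft; rectangular part P₂ = K_a q H = 3769 at H/2 = 9.550 ft.
ȳ = (P₁·6.367 + P₂·9.550)/(P₁+P₂) = 7.743 ft.

7.74 ft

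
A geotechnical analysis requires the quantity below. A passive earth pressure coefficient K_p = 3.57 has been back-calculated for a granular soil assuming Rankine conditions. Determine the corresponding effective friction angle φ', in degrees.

34.2°

K_p = (1+sin φ)/(1−sin φ) ⇒ sin φ = (K_p − 1)/(K_p + 1) = 0.5624.
φ = arcsin(0.5624) = 34.22°.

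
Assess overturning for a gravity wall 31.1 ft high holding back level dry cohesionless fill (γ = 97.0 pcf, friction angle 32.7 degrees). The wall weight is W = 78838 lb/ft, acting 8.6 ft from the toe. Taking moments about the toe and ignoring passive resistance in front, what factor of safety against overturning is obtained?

K_a = tan²(45° − 32.7°/2) = 0.2985.
P_a = ½K_aγH² = 0.5×0.2985×97.0×31.1² = 14000 lb/ft, acting at H/3 = 10.37 ft above the base.
Overturning moment M_o = P_a × H/3 = 14000 × 10.37 = 145200.
Resisting moment M_r = W × 8.6 = 78838 × 8.6 = 678000.
FS_overturning = M_r/M_o = 678000/145200 = 4.671.

4.67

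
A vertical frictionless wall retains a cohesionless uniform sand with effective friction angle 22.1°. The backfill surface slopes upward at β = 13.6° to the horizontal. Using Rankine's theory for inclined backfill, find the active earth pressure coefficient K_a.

K_a = cos β · (cos β − √(cos²β − cos²φ)) / (cos β + √(cos²β − cos²φ)).
cos β = 0.9720, cos φ = 0.9265, √(cos²β − cos²φ) = 0.2937.
K_a = 0.9720 × (0.9720 − 0.2937)/(0.9720 + 0.2937) = 0.5209.

0.521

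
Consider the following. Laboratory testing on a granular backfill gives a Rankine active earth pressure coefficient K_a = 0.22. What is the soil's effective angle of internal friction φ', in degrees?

39.7°

K_a = tan²(45° − φ/2) ⇒ 45° − φ/2 = arctan(√0.22) = 25.13°.
φ = 2(45° − 25.13°) = 39.74°.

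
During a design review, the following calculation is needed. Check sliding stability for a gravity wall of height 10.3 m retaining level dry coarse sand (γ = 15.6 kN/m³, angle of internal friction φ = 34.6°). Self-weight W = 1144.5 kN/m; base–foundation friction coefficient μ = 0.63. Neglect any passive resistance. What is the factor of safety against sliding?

3.16

K_a = tan²(45° − 34.6°/2) = 0.2756.
P_a = ½K_aγH² = 0.5×0.2756×15.6×10.3² = 228.1 kN/m, acting at H/3 = 3.433 m above the base.
FS_sliding = μW / P_a = 0.63×1144.5 / 228.1 = 3.161.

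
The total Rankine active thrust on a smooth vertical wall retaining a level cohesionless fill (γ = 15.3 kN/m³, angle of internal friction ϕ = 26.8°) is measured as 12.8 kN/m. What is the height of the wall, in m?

2.10 m

K_a = 0.3785. P_a = ½ K_a γ H² ⇒ H = √(2P_a/(K_a γ)).
H = √(2×12.8/(0.3785×15.3)) = 2.103 m.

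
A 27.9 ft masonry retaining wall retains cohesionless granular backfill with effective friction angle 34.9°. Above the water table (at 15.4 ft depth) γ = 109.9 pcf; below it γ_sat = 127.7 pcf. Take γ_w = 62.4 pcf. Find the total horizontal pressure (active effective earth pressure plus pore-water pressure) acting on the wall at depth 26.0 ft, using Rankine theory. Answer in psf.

K_a = (1 − sin φ)/(1 + sin φ) = 0.2721.
γ' = 127.7 − 62.4 = 65.30 pcf.
Effective vertical stress at 26.0 ft: σ'_v = 109.9×15.4 + 65.30×10.6 = 2385 psf.
σ'_h = K_a σ'_v = 0.2721 × 2385 = 649.0 psf; u = γ_w × 10.6 = 661.4 psf.
Total σ_h = 649.0 + 661.4 = 1310 psf.

1310 psf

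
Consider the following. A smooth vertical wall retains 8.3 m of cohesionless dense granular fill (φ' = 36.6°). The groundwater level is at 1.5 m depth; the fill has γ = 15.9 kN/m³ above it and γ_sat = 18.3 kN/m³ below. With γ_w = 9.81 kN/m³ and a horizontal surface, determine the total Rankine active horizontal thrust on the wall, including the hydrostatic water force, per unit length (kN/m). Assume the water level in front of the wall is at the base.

K_a = tan²(45° − φ/2) = 0.2530.
γ' = 18.3 − 9.81 = 8.490 kN/m³. Depth below WT = 6.8 m.
σ'_h at WT = K_a γ d_w = 6.033 kPa; at base = 6.033 + K_a γ' × 6.8 = 20.64 kPa.
P₁ (0–1.5 m) = ½×6.033×1.5 = 4.525. P₂ (1.5–8.3 m) = ½(6.033+20.64)×6.8 = 90.68.
P_w = ½ γ_w h₂² = 0.5×9.81×6.8² = 226.8. Total = 4.525+90.68+226.8 = 322.0 kN/m.

322 kN/m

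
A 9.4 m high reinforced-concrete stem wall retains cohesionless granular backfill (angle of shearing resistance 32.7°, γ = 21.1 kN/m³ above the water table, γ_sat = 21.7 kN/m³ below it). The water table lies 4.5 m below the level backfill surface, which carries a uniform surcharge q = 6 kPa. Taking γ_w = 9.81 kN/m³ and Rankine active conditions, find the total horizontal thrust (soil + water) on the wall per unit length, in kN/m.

K_a = tan²(45° − φ/2) = 0.2985.
γ' = 21.7 − 9.81 = 11.89 kN/m³. h₂ = H − d_w = 4.9 m.
σ'_h: at surface K_a·q = 1.791; at WT K_a(q+γd_w) = 30.13; at base K_a(q+γd_w+γ'h₂) = 47.52 kPa.
P₁ = ½(1.791+30.13)×4.5 = 71.83; P₂ = ½(30.13+47.52)×4.9 = 190.3; P_w = ½γ_w h₂² = 117.8.
Total = 71.83+190.3+117.8 = 379.9 kN/m.

380 kN/m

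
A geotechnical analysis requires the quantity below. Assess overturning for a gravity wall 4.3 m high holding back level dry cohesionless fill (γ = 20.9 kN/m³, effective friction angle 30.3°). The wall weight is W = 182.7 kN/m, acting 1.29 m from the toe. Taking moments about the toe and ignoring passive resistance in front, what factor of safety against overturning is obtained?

K_a = tan²(45° − 30.3°/2) = 0.3293.
P_a = ½K_aγH² = 0.5×0.3293×20.9×4.3² = 63.63 kN/m, acting at H/3 = 1.433 m above the base.
Overturning moment M_o = P_a × H/3 = 63.63 × 1.433 = 91.21.
Resisting moment M_r = W × 1.29 = 182.7 × 1.29 = 235.7.
FS_overturning = M_r/M_o = 235.7/91.21 = 2.584.

2.58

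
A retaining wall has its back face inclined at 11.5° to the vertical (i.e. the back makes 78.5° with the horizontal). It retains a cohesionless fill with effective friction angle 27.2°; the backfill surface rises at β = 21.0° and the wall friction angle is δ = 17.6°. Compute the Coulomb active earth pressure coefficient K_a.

K_a = sin²(α+φ) / [sin²α · sin(α−δ) · (1 + √{sin(φ+δ)sin(φ−β) / (sin(α−δ)sin(α+β))})²].
With α = 78.5°, φ = 27.2°, δ = 17.6°, β = 21.0°: K_a = 0.6565.

0.656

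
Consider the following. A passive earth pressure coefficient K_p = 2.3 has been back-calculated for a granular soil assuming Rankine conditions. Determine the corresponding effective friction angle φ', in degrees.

K_p = (1+sin φ)/(1−sin φ) ⇒ sin φ = (K_p − 1)/(K_p + 1) = 0.3939.
φ = arcsin(0.3939) = 23.20°.

23.2°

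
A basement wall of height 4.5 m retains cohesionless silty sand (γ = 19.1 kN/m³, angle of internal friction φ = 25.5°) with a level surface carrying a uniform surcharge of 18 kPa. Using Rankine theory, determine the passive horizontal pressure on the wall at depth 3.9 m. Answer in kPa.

K_p = (1 + sin φ)/(1 − sin φ) = 2.512.
σ_v = γz + q = 19.1 × 3.9 + 18 = 92.49 kPa.
σ_h = K_p σ_v = 2.512 × 92.49 = 232.3 kPa.

232 kPa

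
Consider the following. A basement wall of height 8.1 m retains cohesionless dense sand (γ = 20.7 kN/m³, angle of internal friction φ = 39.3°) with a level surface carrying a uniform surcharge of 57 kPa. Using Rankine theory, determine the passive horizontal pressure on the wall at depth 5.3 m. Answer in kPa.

743 kPa

K_p = (1 + sin φ)/(1 − sin φ) = 4.455.
σ_v = γz + q = 20.7 × 5.3 + 57 = 166.7 kPa.
σ_h = K_p σ_v = 4.455 × 166.7 = 742.7 kPa.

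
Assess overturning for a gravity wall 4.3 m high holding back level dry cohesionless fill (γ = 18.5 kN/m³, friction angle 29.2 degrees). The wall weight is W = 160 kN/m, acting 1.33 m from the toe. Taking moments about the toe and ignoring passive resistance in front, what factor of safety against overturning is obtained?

K_a = tan²(45° − 29.2°/2) = 0.3442.
P_a = ½K_aγH² = 0.5×0.3442×18.5×4.3² = 58.87 kN/m, acting at H/3 = 1.433 m above the base.
Overturning moment M_o = P_a × H/3 = 58.87 × 1.433 = 84.38.
Resisting moment M_r = W × 1.33 = 160 × 1.33 = 212.8.
FS_overturning = M_r/M_o = 212.8/84.38 = 2.522.

2.52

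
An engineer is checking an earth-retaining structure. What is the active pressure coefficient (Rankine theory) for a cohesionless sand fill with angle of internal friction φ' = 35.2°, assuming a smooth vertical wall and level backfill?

0.269

K_a = tan²(45° − φ/2) = tan²(27.40°) = 0.2687.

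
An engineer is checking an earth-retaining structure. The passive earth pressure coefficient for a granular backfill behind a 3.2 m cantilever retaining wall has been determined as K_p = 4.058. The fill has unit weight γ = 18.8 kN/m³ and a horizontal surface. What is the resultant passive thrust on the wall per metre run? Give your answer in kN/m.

P = ½ K_p γ H² = 0.5 × 4.058 × 18.8 × 3.2² = 390.6 kN/m.

391 kN/m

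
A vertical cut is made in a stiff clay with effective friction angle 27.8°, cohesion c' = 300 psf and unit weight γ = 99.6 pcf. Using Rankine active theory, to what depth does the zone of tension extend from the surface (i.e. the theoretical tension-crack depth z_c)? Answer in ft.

9.99 ft

K_a = tan²(45° − 27.8°/2) = 0.3639; √K_a = 0.6032.
The active pressure is zero where K_a γ z = 2c√K_a, so z_c = 2c/(γ√K_a) = 2×300/(99.6×0.6032) = 9.986 ft.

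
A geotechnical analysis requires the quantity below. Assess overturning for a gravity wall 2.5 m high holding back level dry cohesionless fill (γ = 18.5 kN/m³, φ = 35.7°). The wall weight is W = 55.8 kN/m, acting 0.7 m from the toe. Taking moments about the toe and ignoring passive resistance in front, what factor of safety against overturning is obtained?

3.08

K_a = tan²(45° − 35.7°/2) = 0.2630.
P_a = ½K_aγH² = 0.5×0.2630×18.5×2.5² = 15.20 kN/m, acting at H/3 = 0.8333 m above the base.
Overturning moment M_o = P_a × H/3 = 15.20 × 0.8333 = 12.67.
Resisting moment M_r = W × 0.7 = 55.8 × 0.7 = 39.06.
FS_overturning = M_r/M_o = 39.06/12.67 = 3.083.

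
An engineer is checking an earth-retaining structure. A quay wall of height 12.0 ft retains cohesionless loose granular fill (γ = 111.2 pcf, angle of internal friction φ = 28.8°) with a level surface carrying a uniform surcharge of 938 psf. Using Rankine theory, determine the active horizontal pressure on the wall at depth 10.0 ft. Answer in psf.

717 psf

K_a = (1 − sin φ)/(1 + sin φ) = 0.3498.
σ_v = γz + q = 111.2 × 10.0 + 938 = 2050 psf.
σ_h = K_a σ_v = 0.3498 × 2050 = 717.0 psf.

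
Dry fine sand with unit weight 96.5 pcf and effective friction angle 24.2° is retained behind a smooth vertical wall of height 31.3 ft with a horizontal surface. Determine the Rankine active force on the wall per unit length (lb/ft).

19800 lb/ft

K_a = tan²(45° − φ/2) = 0.4185.
P_a = ½ K_a γ H² = 0.5 × 0.4185 × 96.5 × 31.3² = 19780 lb/ft.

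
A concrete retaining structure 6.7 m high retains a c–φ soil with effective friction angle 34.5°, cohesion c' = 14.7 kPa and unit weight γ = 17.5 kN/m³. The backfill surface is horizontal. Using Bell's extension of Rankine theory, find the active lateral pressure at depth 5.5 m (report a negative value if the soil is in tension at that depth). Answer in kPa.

11.2 kPa

K_a = (1 − sin φ)/(1 + sin φ) = 0.2768.
σ_a = K_a γ z − 2c√K_a = 0.2768×17.5×5.5 − 2×14.7×0.5261 = 11.17 kPa.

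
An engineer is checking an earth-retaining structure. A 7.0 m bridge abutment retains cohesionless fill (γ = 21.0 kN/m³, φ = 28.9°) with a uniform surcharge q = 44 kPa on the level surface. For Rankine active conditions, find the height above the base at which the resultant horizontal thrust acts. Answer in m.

2.77 m

K_a = 0.3484.
Triangular part P₁ = ½K_aγH² = 179.2 at H/3 = 2.333 m; rectangular part P₂ = K_a q H = 107.3 at H/2 = 3.500 m.
ȳ = (P₁·2.333 + P₂·3.500)/(P₁+P₂) = 2.770 m.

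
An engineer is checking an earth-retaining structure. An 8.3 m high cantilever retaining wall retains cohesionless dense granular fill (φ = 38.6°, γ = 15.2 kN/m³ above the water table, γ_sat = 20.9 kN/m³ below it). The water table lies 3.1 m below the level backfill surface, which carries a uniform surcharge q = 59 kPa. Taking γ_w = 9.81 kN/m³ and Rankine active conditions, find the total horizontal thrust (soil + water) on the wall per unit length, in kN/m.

K_a = tan²(45° − φ/2) = 0.2316.
γ' = 20.9 − 9.81 = 11.09 kN/m³. h₂ = H − d_w = 5.2 m.
σ'_h: at surface K_a·q = 13.67; at WT K_a(q+γd_w) = 24.58; at base K_a(q+γd_w+γ'h₂) = 37.94 kPa.
P₁ = ½(13.67+24.58)×3.1 = 59.28; P₂ = ½(24.58+37.94)×5.2 = 162.5; P_w = ½γ_w h₂² = 132.6.
Total = 59.28+162.5+132.6 = 354.5 kN/m.

354 kN/m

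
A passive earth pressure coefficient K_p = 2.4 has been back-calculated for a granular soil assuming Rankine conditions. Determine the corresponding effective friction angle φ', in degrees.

K_p = (1+sin φ)/(1−sin φ) ⇒ sin φ = (K_p − 1)/(K_p + 1) = 0.4118.
φ = arcsin(0.4118) = 24.32°.

24.3°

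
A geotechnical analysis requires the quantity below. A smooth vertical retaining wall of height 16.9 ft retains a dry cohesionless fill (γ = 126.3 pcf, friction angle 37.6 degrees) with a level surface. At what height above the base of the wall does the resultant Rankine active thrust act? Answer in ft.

K_a = 0.2421.
The pressure distribution is triangular, so the resultant acts at H/3 above the base = 16.9/3 = 5.633 ft.

5.63 ft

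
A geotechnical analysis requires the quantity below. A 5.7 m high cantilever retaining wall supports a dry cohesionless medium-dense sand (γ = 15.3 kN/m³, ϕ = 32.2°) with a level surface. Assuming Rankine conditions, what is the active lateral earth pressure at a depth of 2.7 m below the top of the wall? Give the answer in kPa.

K_a = (1 − sin φ)/(1 + sin φ) = 0.3047.
σ_h = K_a γ z = 0.3047 × 15.3 × 2.7 = 12.59 kPa.

12.6 kPa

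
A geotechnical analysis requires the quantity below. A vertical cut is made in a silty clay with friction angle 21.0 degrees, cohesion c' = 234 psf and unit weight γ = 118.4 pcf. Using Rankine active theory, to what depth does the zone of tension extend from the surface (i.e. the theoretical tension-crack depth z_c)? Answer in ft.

5.75 ft

K_a = tan²(45° − 21.0°/2) = 0.4724; √K_a = 0.6873.
The active pressure is zero where K_a γ z = 2c√K_a, so z_c = 2c/(γ√K_a) = 2×234/(118.4×0.6873) = 5.751 ft.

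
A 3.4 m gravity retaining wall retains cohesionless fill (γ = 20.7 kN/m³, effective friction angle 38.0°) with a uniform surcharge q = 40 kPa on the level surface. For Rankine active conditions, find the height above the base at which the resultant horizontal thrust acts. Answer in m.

K_a = 0.2379.
Triangular part P₁ = ½K_aγH² = 28.46 at H/3 = 1.133 m; rectangular part P₂ = K_a q H = 32.35 at H/2 = 1.700 m.
ȳ = (P₁·1.133 + P₂·1.700)/(P₁+P₂) = 1.435 m.

1.43 m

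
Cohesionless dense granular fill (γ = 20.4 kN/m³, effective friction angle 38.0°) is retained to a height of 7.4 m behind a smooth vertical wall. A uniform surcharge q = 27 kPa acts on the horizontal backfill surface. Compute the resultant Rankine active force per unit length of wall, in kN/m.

K_a = tan²(45° − φ/2) = 0.2379.
Soil triangle: ½ K_a γ H² = 0.5×0.2379×20.4×7.4² = 132.9 kN/m.
Surcharge rectangle: K_a q H = 0.2379×27×7.4 = 47.53 kN/m.
Total = 132.9 + 47.53 = 180.4 kN/m.

180 kN/m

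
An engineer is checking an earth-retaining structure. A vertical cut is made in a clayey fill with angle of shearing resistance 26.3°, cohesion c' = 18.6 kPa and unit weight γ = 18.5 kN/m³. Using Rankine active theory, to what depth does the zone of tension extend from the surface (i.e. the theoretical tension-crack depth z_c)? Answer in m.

3.24 m

K_a = tan²(45° − 26.3°/2) = 0.3859; √K_a = 0.6212.
The active pressure is zero where K_a γ z = 2c√K_a, so z_c = 2c/(γ√K_a) = 2×18.6/(18.5×0.6212) = 3.237 m.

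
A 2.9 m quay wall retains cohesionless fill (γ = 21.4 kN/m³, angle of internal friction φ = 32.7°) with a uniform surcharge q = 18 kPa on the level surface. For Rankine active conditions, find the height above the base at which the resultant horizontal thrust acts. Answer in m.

1.14 m

K_a = 0.2985.
Triangular part P₁ = ½K_aγH² = 26.86 at H/3 = 0.9667 m; rectangular part P₂ = K_a q H = 15.58 at H/2 = 1.450 m.
ȳ = (P₁·0.9667 + P₂·1.450)/(P₁+P₂) = 1.144 m.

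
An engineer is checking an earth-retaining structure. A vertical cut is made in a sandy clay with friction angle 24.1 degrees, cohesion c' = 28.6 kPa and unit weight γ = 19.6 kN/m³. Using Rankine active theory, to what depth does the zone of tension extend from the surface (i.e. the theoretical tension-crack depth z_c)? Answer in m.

4.50 m

K_a = tan²(45° − 24.1°/2) = 0.4201; √K_a = 0.6482.
The active pressure is zero where K_a γ z = 2c√K_a, so z_c = 2c/(γ√K_a) = 2×28.6/(19.6×0.6482) = 4.502 m.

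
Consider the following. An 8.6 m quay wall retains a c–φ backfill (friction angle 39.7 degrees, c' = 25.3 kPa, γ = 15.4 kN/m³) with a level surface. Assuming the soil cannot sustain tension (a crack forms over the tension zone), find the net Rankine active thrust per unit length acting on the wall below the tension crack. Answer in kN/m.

K_a = 0.2204; √K_a = 0.4695.
Tension-crack depth z_c = 2c/(γ√K_a) = 2×25.3/(15.4×0.4695) = 6.998 m.
σ_a at base = K_a γ H − 2c√K_a = 0.2204×15.4×8.6 − 2×25.3×0.4695 = 5.437 kPa.
P_a = ½ × 5.437 × (H − z_c) = 0.5×5.437×1.602 = 4.354 kN/m.

4.35 kN/m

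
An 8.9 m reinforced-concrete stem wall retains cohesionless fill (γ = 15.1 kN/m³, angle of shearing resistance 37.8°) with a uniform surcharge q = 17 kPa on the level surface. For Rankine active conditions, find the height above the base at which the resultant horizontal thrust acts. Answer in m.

K_a = 0.2400.
Triangular part P₁ = ½K_aγH² = 143.5 at H/3 = 2.967 m; rectangular part P₂ = K_a q H = 36.31 at H/2 = 4.450 m.
ȳ = (P₁·2.967 + P₂·4.450)/(P₁+P₂) = 3.266 m.

3.27 m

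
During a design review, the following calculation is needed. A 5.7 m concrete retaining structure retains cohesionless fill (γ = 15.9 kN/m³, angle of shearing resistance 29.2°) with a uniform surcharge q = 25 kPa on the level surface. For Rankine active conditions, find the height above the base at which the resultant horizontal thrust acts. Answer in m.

2.24 m

K_a = 0.3442.
Triangular part P₁ = ½K_aγH² = 88.91 at H/3 = 1.900 m; rectangular part P₂ = K_a q H = 49.05 at H/2 = 2.850 m.
ȳ = (P₁·1.900 + P₂·2.850)/(P₁+P₂) = 2.238 m.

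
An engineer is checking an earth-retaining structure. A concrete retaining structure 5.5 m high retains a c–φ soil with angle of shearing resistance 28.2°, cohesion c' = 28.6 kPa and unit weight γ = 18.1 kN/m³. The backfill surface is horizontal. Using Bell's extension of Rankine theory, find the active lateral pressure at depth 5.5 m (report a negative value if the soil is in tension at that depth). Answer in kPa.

K_a = (1 − sin φ)/(1 + sin φ) = 0.3582.
σ_a = K_a γ z − 2c√K_a = 0.3582×18.1×5.5 − 2×28.6×0.5985 = 1.424 kPa.

1.42 kPa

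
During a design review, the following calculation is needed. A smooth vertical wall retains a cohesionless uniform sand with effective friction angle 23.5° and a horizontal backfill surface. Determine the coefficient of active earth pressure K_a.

K_a = tan²(45° − φ/2) = tan²(33.25°) = 0.4298.

0.430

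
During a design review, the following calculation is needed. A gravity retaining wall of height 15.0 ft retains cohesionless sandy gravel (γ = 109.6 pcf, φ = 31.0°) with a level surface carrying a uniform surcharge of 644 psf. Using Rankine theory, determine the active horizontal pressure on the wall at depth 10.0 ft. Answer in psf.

K_a = (1 − sin φ)/(1 + sin φ) = 0.3201.
σ_v = γz + q = 109.6 × 10.0 + 644 = 1740 psf.
σ_h = K_a σ_v = 0.3201 × 1740 = 557.0 psf.

557 psf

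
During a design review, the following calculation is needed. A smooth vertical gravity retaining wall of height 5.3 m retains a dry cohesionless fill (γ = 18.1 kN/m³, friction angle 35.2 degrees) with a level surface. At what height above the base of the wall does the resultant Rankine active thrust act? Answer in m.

K_a = 0.2687.
The pressure distribution is triangular, so the resultant acts at H/3 above the base = 5.3/3 = 1.767 m.

1.77 m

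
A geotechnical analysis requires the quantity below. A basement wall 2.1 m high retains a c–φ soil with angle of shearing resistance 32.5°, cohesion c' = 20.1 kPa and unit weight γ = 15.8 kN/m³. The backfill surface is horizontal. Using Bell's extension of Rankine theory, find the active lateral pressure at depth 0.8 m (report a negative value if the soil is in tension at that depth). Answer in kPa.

-18.3 kPa

K_a = (1 − sin φ)/(1 + sin φ) = 0.3010.
σ_a = K_a γ z − 2c√K_a = 0.3010×15.8×0.8 − 2×20.1×0.5486 = -18.25 kPa.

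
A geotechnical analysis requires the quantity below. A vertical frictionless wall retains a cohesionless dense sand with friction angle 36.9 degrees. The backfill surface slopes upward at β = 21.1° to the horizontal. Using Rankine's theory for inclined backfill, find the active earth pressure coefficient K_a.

K_a = cos β · (cos β − √(cos²β − cos²φ)) / (cos β + √(cos²β − cos²φ)).
cos β = 0.9330, cos φ = 0.7997, √(cos²β − cos²φ) = 0.4805.
K_a = 0.9330 × (0.9330 − 0.4805)/(0.9330 + 0.4805) = 0.2986.

0.299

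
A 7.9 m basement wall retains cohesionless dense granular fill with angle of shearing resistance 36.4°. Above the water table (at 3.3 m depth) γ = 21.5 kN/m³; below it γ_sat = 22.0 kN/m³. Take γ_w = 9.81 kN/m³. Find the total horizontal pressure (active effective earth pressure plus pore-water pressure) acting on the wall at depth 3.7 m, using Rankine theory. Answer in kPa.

K_a = (1 − sin φ)/(1 + sin φ) = 0.2552.
γ' = 22.0 − 9.81 = 12.19 kN/m³.
Effective vertical stress at 3.7 m: σ'_v = 21.5×3.3 + 12.19×0.400 = 75.83 kPa.
σ'_h = K_a σ'_v = 0.2552 × 75.83 = 19.35 kPa; u = γ_w × 0.400 = 3.924 kPa.
Total σ_h = 19.35 + 3.924 = 23.27 kPa.

23.3 kPa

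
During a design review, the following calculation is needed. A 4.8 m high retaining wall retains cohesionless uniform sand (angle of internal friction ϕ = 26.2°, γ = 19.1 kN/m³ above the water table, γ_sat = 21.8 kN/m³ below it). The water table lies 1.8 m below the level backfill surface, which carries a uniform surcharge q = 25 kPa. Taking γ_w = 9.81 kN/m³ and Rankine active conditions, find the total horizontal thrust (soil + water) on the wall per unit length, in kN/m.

K_a = tan²(45° − φ/2) = 0.3874.
γ' = 21.8 − 9.81 = 11.99 kN/m³. h₂ = H − d_w = 3.0 m.
σ'_h: at surface K_a·q = 9.686; at WT K_a(q+γd_w) = 23.01; at base K_a(q+γd_w+γ'h₂) = 36.94 kPa.
P₁ = ½(9.686+23.01)×1.8 = 29.42; P₂ = ½(23.01+36.94)×3.0 = 89.92; P_w = ½γ_w h₂² = 44.14.
Total = 29.42+89.92+44.14 = 163.5 kN/m.

163 kN/m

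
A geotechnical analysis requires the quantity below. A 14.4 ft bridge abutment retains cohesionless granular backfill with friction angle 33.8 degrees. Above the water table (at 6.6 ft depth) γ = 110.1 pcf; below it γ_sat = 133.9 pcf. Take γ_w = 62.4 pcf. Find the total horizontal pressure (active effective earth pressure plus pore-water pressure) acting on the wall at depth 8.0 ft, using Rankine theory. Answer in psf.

K_a = (1 − sin φ)/(1 + sin φ) = 0.2851.
γ' = 133.9 − 62.4 = 71.50 pcf.
Effective vertical stress at 8.0 ft: σ'_v = 110.1×6.6 + 71.50×1.40 = 826.8 psf.
σ'_h = K_a σ'_v = 0.2851 × 826.8 = 235.7 psf; u = γ_w × 1.40 = 87.36 psf.
Total σ_h = 235.7 + 87.36 = 323.1 psf.

323 psf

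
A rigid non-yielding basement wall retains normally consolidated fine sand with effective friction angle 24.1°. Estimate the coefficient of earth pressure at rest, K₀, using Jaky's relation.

K₀ = 1 − sin φ' = 1 − sin 24.1° = 0.5917.

0.592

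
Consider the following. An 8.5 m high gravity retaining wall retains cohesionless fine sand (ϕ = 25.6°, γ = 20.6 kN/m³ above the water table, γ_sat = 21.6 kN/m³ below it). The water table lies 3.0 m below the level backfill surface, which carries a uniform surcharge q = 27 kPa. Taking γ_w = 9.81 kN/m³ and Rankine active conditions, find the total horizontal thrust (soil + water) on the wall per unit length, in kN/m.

482 kN/m

K_a = tan²(45° − φ/2) = 0.3966.
γ' = 21.6 − 9.81 = 11.79 kN/m³. h₂ = H − d_w = 5.5 m.
σ'_h: at surface K_a·q = 10.71; at WT K_a(q+γd_w) = 35.21; at base K_a(q+γd_w+γ'h₂) = 60.93 kPa.
P₁ = ½(10.71+35.21)×3.0 = 68.88; P₂ = ½(35.21+60.93)×5.5 = 264.4; P_w = ½γ_w h₂² = 148.4.
Total = 68.88+264.4+148.4 = 481.7 kN/m.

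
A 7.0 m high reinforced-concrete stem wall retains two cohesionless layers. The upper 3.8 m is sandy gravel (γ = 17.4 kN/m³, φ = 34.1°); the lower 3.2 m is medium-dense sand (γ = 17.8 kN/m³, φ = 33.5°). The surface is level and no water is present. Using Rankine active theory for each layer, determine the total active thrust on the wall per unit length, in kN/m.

123 kN/m

K_a1 = tan²(45°−34.1°/2) = 0.2815; K_a2 = tan²(45°−33.5°/2) = 0.2887.
Layer 1: σ at base = K_a1 γ₁ h₁ = 18.61 kPa; P₁ = ½×18.61×3.8 = 35.37.
Layer 2: σ_v at top = γ₁h₁ = 66.12; σ_h top = K_a2×66.12 = 19.09; σ_h base = K_a2×(66.12+17.8×3.2) = 35.53.
P₂ = ½(19.09+35.53)×3.2 = 87.40. Total P_a = 35.37+87.40 = 122.8 kN/m.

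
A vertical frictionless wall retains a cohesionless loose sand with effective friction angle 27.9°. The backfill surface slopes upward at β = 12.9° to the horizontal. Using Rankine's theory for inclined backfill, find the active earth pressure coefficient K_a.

0.396

K_a = cos β · (cos β − √(cos²β − cos²φ)) / (cos β + √(cos²β − cos²φ)).
cos β = 0.9748, cos φ = 0.8838, √(cos²β − cos²φ) = 0.4112.
K_a = 0.9748 × (0.9748 − 0.4112)/(0.9748 + 0.4112) = 0.3963.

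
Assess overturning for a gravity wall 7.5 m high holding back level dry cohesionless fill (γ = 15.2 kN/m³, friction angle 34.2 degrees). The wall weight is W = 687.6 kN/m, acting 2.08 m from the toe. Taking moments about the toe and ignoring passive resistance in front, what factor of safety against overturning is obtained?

4.77

K_a = tan²(45° − 34.2°/2) = 0.2803.
P_a = ½K_aγH² = 0.5×0.2803×15.2×7.5² = 119.8 kN/m, acting at H/3 = 2.500 m above the base.
Overturning moment M_o = P_a × H/3 = 119.8 × 2.500 = 299.6.
Resisting moment M_r = W × 2.08 = 687.6 × 2.08 = 1430.
FS_overturning = M_r/M_o = 1430/299.6 = 4.773.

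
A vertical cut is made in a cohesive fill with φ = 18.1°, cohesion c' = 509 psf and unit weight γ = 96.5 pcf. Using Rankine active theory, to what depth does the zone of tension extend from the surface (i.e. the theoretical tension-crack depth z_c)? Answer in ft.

K_a = tan²(45° − 18.1°/2) = 0.5259; √K_a = 0.7252.
The active pressure is zero where K_a γ z = 2c√K_a, so z_c = 2c/(γ√K_a) = 2×509/(96.5×0.7252) = 14.55 ft.

14.5 ft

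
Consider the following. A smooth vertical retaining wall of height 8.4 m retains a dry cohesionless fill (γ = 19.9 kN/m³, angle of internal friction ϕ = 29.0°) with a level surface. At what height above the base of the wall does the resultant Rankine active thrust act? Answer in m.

K_a = 0.3470.
The pressure distribution is triangular, so the resultant acts at H/3 above the base = 8.4/3 = 2.800 m.

2.80 m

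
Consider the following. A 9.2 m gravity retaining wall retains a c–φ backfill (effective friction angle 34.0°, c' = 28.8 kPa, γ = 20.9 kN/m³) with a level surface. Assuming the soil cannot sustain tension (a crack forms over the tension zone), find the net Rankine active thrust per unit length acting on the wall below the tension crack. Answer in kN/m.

47.7 kN/m

K_a = 0.2827; √K_a = 0.5317.
Tension-crack depth z_c = 2c/(γ√K_a) = 2×28.8/(20.9×0.5317) = 5.183 m.
σ_a at base = K_a γ H − 2c√K_a = 0.2827×20.9×9.2 − 2×28.8×0.5317 = 23.73 kPa.
P_a = ½ × 23.73 × (H − z_c) = 0.5×23.73×4.017 = 47.67 kN/m.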